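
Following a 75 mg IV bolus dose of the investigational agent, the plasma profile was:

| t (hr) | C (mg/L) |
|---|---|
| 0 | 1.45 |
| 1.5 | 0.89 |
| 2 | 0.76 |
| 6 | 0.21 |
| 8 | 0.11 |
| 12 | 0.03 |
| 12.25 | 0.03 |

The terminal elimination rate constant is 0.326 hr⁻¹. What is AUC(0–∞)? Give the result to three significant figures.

AUC = 4.81 mg/L·hr

Trapezoidal AUC_0→12.25:
  [0→1.5]: (1.45+0.89)/2 × 1.5 = 1.755
  [1.5→2]: (0.89+0.76)/2 × 0.5 = 0.4125
  [2→6]: (0.76+0.21)/2 × 4 = 1.94
  [6→8]: (0.21+0.11)/2 × 2 = 0.32
  [8→12]: (0.11+0.03)/2 × 4 = 0.28
  [12→12.25]: (0.03+0.03)/2 × 0.25 = 0.0075
  Sum = 4.715 mg/L·hr
Extrapolated tail: C_last / k_e = 0.03 / 0.326 = 0.092
AUC_0→∞ = 4.715 + 0.092 = 4.807 mg/L·hr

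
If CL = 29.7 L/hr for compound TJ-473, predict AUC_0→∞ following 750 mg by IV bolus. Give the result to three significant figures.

AUC = 25.3 mg/L·hr

AUC_0→∞ = Dose_iv / CL
        = 750 / 29.7 = 25.2525 mg/L·hr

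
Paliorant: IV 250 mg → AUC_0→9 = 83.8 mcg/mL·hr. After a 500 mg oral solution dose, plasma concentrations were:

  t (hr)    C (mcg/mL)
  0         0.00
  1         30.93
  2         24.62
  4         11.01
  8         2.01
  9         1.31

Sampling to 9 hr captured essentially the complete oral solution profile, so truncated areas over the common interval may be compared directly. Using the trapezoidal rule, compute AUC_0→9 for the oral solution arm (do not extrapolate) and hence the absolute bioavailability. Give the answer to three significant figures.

F = 0.636

Trapezoidal AUC_0→9 (oral solution):
  [0→1]: (0.00+30.93)/2 × 1 = 15.465
  [1→2]: (30.93+24.62)/2 × 1 = 27.775
  [2→4]: (24.62+11.01)/2 × 2 = 35.63
  [4→8]: (11.01+2.01)/2 × 4 = 26.04
  [8→9]: (2.01+1.31)/2 × 1 = 1.66
  Sum = 106.57 mcg/mL·hr
F = (AUC_ev/D_ev)/(AUC_iv/D_iv) = (106.57/500)/(83.8/250) = 0.21314/0.3352 = 0.6359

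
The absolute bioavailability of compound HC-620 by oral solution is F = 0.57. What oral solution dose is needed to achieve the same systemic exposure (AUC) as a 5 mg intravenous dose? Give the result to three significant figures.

D_oral = 8.77 mg

For equal systemic exposure: F × D_ev = D_iv
D_ev = D_iv / F = 5 / 0.57 = 8.77193 mg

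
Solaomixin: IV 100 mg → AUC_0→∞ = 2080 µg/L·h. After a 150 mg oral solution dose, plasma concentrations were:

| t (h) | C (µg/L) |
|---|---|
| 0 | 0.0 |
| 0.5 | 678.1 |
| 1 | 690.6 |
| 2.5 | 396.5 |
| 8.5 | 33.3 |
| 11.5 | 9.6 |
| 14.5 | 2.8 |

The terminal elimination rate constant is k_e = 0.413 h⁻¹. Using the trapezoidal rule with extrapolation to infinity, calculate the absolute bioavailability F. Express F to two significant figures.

F = 0.87

Trapezoidal AUC_0→14.5 (oral solution):
  [0→0.5]: (0.0+678.1)/2 × 0.5 = 169.525
  [0.5→1]: (678.1+690.6)/2 × 0.5 = 342.175
  [1→2.5]: (690.6+396.5)/2 × 1.5 = 815.325
  [2.5→8.5]: (396.5+33.3)/2 × 6 = 1289.4
  [8.5→11.5]: (33.3+9.6)/2 × 3 = 64.35
  [11.5→14.5]: (9.6+2.8)/2 × 3 = 18.6
  Sum = 2699.375 µg/L·h
Tail: C_last/k_e = 2.8/0.413 = 6.780
AUC_0→∞ (oral solution) = 2699.375 + 6.780 = 2706.155 µg/L·h
F = (AUC_ev/D_ev)/(AUC_iv/D_iv) = (2706.155/150)/(2080/100) = 18.041/20.8 = 0.8674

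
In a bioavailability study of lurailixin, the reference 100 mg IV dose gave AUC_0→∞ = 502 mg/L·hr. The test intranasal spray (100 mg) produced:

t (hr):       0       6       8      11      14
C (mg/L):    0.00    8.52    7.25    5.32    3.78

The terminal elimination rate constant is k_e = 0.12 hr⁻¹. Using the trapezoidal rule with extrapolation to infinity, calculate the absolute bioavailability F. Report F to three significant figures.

F = 0.210

Trapezoidal AUC_0→14 (intranasal spray):
  [0→6]: (0.00+8.52)/2 × 6 = 25.56
  [6→8]: (8.52+7.25)/2 × 2 = 15.77
  [8→11]: (7.25+5.32)/2 × 3 = 18.855
  [11→14]: (5.32+3.78)/2 × 3 = 13.65
  Sum = 73.835 mg/L·hr
Tail: C_last/k_e = 3.78/0.12 = 31.500
AUC_0→∞ (intranasal spray) = 73.835 + 31.500 = 105.335 mg/L·hr
F = (AUC_ev/D_ev)/(AUC_iv/D_iv) = (105.335/100)/(502/100) = 1.05335/5.02 = 0.2098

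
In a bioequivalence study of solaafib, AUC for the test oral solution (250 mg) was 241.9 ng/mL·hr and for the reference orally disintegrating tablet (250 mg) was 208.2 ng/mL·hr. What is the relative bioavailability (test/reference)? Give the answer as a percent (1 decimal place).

F_rel = 116.2%

F_rel = (AUC_test/D_test) / (AUC_ref/D_ref)
      = (241.9/250) / (208.2/250)
      = 0.9676 / 0.8328 = 1.1619 = 116.19%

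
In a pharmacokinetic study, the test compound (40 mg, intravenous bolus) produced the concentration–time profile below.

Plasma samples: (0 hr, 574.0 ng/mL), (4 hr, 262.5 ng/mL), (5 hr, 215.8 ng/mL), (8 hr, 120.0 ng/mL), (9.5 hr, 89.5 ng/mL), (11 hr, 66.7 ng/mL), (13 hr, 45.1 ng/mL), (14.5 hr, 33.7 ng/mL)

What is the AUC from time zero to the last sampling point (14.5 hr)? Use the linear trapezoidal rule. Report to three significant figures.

AUC = 2860 ng/mL·hr

Trapezoidal AUC_0→14.5:
  [0→4]: (574.0+262.5)/2 × 4 = 1673.0
  [4→5]: (262.5+215.8)/2 × 1 = 239.15
  [5→8]: (215.8+120.0)/2 × 3 = 503.7
  [8→9.5]: (120.0+89.5)/2 × 1.5 = 157.125
  [9.5→11]: (89.5+66.7)/2 × 1.5 = 117.15
  [11→13]: (66.7+45.1)/2 × 2 = 111.8
  [13→14.5]: (45.1+33.7)/2 × 1.5 = 59.1
  Sum = 2861.025 ng/mL·hr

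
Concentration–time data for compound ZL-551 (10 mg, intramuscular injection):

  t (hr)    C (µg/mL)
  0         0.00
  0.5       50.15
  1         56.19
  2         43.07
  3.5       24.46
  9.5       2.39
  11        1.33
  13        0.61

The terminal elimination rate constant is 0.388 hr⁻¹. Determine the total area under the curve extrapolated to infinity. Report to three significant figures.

Trapezoidal AUC_0→13:
  [0→0.5]: (0.00+50.15)/2 × 0.5 = 12.5375
  [0.5→1]: (50.15+56.19)/2 × 0.5 = 26.585
  [1→2]: (56.19+43.07)/2 × 1 = 49.63
  [2→3.5]: (43.07+24.46)/2 × 1.5 = 50.6475
  [3.5→9.5]: (24.46+2.39)/2 × 6 = 80.55
  [9.5→11]: (2.39+1.33)/2 × 1.5 = 2.79
  [11→13]: (1.33+0.61)/2 × 2 = 1.94
  Sum = 224.68 µg/mL·hr
Extrapolated tail: C_last / k_e = 0.61 / 0.388 = 1.572
AUC_0→∞ = 224.68 + 1.572 = 226.252 µg/mL·hr

AUC = 226 µg/mL·hr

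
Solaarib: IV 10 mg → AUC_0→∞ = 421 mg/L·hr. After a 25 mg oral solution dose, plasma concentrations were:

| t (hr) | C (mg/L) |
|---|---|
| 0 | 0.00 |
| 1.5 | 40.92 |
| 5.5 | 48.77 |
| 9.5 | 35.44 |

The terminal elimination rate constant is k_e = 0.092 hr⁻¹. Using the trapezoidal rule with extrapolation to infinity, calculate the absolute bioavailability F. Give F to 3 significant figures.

Trapezoidal AUC_0→9.5 (oral solution):
  [0→1.5]: (0.00+40.92)/2 × 1.5 = 30.69
  [1.5→5.5]: (40.92+48.77)/2 × 4 = 179.38
  [5.5→9.5]: (48.77+35.44)/2 × 4 = 168.42
  Sum = 378.49 mg/L·hr
Tail: C_last/k_e = 35.44/0.092 = 385.217
AUC_0→∞ (oral solution) = 378.49 + 385.217 = 763.707 mg/L·hr
F = (AUC_ev/D_ev)/(AUC_iv/D_iv) = (763.707/25)/(421/10) = 30.54828/42.1 = 0.7256

F = 0.726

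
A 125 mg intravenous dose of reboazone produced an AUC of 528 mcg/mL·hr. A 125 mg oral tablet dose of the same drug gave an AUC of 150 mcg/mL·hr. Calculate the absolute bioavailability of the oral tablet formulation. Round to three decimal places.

F = (AUC_ev / D_ev) / (AUC_iv / D_iv)
  = (150/125) / (528/125)
  = 1.2 / 4.224 = 0.2841

F = 0.284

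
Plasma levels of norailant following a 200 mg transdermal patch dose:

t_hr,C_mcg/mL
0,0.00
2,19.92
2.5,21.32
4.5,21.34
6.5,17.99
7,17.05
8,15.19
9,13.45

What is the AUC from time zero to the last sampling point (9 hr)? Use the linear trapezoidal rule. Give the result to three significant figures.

Trapezoidal AUC_0→9:
  [0→2]: (0.00+19.92)/2 × 2 = 19.92
  [2→2.5]: (19.92+21.32)/2 × 0.5 = 10.31
  [2.5→4.5]: (21.32+21.34)/2 × 2 = 42.66
  [4.5→6.5]: (21.34+17.99)/2 × 2 = 39.33
  [6.5→7]: (17.99+17.05)/2 × 0.5 = 8.76
  [7→8]: (17.05+15.19)/2 × 1 = 16.12
  [8→9]: (15.19+13.45)/2 × 1 = 14.32
  Sum = 151.42 mcg/mL·hr

AUC = 151 mcg/mL·hr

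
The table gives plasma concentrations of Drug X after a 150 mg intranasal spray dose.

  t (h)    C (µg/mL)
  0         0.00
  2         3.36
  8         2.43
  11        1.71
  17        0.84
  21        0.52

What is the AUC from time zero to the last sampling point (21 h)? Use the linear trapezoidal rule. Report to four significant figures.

Trapezoidal AUC_0→21:
  [0→2]: (0.00+3.36)/2 × 2 = 3.36
  [2→8]: (3.36+2.43)/2 × 6 = 17.37
  [8→11]: (2.43+1.71)/2 × 3 = 6.21
  [11→17]: (1.71+0.84)/2 × 6 = 7.65
  [17→21]: (0.84+0.52)/2 × 4 = 2.72
  Sum = 37.31 µg/mL·h

AUC = 37.31 µg/mL·h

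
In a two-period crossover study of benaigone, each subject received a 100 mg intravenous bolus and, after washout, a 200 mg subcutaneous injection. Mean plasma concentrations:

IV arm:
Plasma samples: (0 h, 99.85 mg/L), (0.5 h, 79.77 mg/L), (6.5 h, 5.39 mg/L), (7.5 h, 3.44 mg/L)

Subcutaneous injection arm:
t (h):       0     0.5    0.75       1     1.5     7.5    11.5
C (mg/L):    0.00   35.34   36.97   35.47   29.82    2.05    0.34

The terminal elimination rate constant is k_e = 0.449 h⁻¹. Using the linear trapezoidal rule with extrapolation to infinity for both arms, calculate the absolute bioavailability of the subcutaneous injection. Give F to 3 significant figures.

F = 0.231

Trapezoidal AUC_0→7.5 (IV):
  [0→0.5]: (99.85+79.77)/2 × 0.5 = 44.905
  [0.5→6.5]: (79.77+5.39)/2 × 6 = 255.48
  [6.5→7.5]: (5.39+3.44)/2 × 1 = 4.415
  Sum = 304.8 mg/L·h
IV tail: 3.44/0.449 = 7.661; AUC_iv,0→∞ = 304.8 + 7.661 = 312.461 mg/L·h
Trapezoidal AUC_0→11.5 (subcutaneous injection):
  [0→0.5]: (0.00+35.34)/2 × 0.5 = 8.835
  [0.5→0.75]: (35.34+36.97)/2 × 0.25 = 9.03875
  [0.75→1]: (36.97+35.47)/2 × 0.25 = 9.055
  [1→1.5]: (35.47+29.82)/2 × 0.5 = 16.3225
  [1.5→7.5]: (29.82+2.05)/2 × 6 = 95.61
  [7.5→11.5]: (2.05+0.34)/2 × 4 = 4.78
  Sum = 143.64125 mg/L·h
subcutaneous injection tail: 0.34/0.449 = 0.757; AUC_ev,0→∞ = 143.64125 + 0.757 = 144.39825 mg/L·h
F = (AUC_ev/D_ev)/(AUC_iv/D_iv) = (144.39825/200)/(312.461/100) = 0.72199125/3.12461 = 0.2311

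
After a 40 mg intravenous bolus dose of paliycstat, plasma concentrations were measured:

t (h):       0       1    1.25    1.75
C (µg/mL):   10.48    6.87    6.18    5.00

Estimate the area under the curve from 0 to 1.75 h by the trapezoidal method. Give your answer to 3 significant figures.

AUC = 13.1 µg/mL·h

Trapezoidal AUC_0→1.75:
  [0→1]: (10.48+6.87)/2 × 1 = 8.675
  [1→1.25]: (6.87+6.18)/2 × 0.25 = 1.63125
  [1.25→1.75]: (6.18+5.00)/2 × 0.5 = 2.795
  Sum = 13.10125 µg/mL·h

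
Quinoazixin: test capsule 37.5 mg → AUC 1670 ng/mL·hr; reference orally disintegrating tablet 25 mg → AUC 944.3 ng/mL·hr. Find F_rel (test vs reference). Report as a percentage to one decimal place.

F_rel = 117.9%

F_rel = (AUC_test/D_test) / (AUC_ref/D_ref)
      = (1670/37.5) / (944.3/25)
      = 44.5333 / 37.772 = 1.1790 = 117.90%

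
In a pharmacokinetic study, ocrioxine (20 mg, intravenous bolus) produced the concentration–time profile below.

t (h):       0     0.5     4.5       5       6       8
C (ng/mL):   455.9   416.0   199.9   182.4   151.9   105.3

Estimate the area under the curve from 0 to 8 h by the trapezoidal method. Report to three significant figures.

AUC = 1970 ng/mL·h

Trapezoidal AUC_0→8:
  [0→0.5]: (455.9+416.0)/2 × 0.5 = 217.975
  [0.5→4.5]: (416.0+199.9)/2 × 4 = 1231.8
  [4.5→5]: (199.9+182.4)/2 × 0.5 = 95.575
  [5→6]: (182.4+151.9)/2 × 1 = 167.15
  [6→8]: (151.9+105.3)/2 × 2 = 257.2
  Sum = 1969.7 ng/mL·h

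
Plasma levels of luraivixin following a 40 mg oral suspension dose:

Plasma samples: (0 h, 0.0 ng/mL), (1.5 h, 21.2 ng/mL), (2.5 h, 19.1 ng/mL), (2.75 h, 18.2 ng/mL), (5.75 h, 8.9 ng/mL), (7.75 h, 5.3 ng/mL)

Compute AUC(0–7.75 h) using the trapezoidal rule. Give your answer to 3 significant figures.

Trapezoidal AUC_0→7.75:
  [0→1.5]: (0.0+21.2)/2 × 1.5 = 15.9
  [1.5→2.5]: (21.2+19.1)/2 × 1 = 20.15
  [2.5→2.75]: (19.1+18.2)/2 × 0.25 = 4.6625
  [2.75→5.75]: (18.2+8.9)/2 × 3 = 40.65
  [5.75→7.75]: (8.9+5.3)/2 × 2 = 14.2
  Sum = 95.5625 ng/mL·h

AUC = 95.6 ng/mL·h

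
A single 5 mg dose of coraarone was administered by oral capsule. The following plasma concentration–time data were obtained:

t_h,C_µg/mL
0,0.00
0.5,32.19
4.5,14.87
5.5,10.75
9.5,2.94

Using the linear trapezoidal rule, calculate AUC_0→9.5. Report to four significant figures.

AUC = 142.4 µg/mL·h

Trapezoidal AUC_0→9.5:
  [0→0.5]: (0.00+32.19)/2 × 0.5 = 8.0475
  [0.5→4.5]: (32.19+14.87)/2 × 4 = 94.12
  [4.5→5.5]: (14.87+10.75)/2 × 1 = 12.81
  [5.5→9.5]: (10.75+2.94)/2 × 4 = 27.38
  Sum = 142.3575 µg/mL·h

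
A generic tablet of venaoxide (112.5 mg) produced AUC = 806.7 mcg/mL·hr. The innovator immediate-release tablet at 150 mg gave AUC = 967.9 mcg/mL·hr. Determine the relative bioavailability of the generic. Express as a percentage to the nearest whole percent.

F_rel = 111%

F_rel = (AUC_test/D_test) / (AUC_ref/D_ref)
      = (806.7/112.5) / (967.9/150)
      = 7.17067 / 6.45267 = 1.1113 = 111.13%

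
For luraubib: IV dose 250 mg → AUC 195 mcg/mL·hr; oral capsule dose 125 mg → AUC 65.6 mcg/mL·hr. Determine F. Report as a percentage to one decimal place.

F = 67.3%

F = (AUC_ev / D_ev) / (AUC_iv / D_iv)
  = (65.6/125) / (195/250)
  = 0.5248 / 0.78 = 0.6728
  = 67.28%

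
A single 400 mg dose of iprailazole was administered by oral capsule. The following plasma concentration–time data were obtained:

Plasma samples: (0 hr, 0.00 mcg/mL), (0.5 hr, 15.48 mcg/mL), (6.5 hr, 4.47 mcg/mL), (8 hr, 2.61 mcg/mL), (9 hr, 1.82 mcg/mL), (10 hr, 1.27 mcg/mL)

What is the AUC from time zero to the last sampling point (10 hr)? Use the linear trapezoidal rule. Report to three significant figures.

AUC = 72.8 mcg/mL·hr

Trapezoidal AUC_0→10:
  [0→0.5]: (0.00+15.48)/2 × 0.5 = 3.87
  [0.5→6.5]: (15.48+4.47)/2 × 6 = 59.85
  [6.5→8]: (4.47+2.61)/2 × 1.5 = 5.31
  [8→9]: (2.61+1.82)/2 × 1 = 2.215
  [9→10]: (1.82+1.27)/2 × 1 = 1.545
  Sum = 72.79 mcg/mL·hr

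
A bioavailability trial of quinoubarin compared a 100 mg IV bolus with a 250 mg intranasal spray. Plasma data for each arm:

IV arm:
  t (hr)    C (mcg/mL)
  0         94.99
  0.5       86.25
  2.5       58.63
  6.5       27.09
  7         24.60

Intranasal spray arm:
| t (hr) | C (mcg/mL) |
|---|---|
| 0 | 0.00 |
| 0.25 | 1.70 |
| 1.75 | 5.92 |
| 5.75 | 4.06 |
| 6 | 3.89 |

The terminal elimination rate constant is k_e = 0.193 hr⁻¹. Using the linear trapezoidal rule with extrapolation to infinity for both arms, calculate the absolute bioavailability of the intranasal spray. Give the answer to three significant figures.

F = 0.0375

Trapezoidal AUC_0→7 (IV):
  [0→0.5]: (94.99+86.25)/2 × 0.5 = 45.31
  [0.5→2.5]: (86.25+58.63)/2 × 2 = 144.88
  [2.5→6.5]: (58.63+27.09)/2 × 4 = 171.44
  [6.5→7]: (27.09+24.60)/2 × 0.5 = 12.9225
  Sum = 374.5525 mcg/mL·hr
IV tail: 24.60/0.193 = 127.461; AUC_iv,0→∞ = 374.5525 + 127.461 = 502.0135 mcg/mL·hr
Trapezoidal AUC_0→6 (intranasal spray):
  [0→0.25]: (0.00+1.70)/2 × 0.25 = 0.2125
  [0.25→1.75]: (1.70+5.92)/2 × 1.5 = 5.715
  [1.75→5.75]: (5.92+4.06)/2 × 4 = 19.96
  [5.75→6]: (4.06+3.89)/2 × 0.25 = 0.99375
  Sum = 26.88125 mcg/mL·hr
intranasal spray tail: 3.89/0.193 = 20.155; AUC_ev,0→∞ = 26.88125 + 20.155 = 47.03625 mcg/mL·hr
F = (AUC_ev/D_ev)/(AUC_iv/D_iv) = (47.03625/250)/(502.0135/100) = 0.188145/5.020135 = 0.0375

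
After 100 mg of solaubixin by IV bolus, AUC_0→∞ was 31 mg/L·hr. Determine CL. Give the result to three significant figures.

CL = Dose_iv / AUC_0→∞
   = 100 / 31 = 3.22581 L/hr

CL = 3.23 L/hr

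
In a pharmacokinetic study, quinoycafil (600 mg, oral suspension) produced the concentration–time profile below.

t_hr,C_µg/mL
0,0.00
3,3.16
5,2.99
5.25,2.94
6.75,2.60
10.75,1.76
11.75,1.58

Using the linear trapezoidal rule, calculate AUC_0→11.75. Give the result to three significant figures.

Trapezoidal AUC_0→11.75:
  [0→3]: (0.00+3.16)/2 × 3 = 4.74
  [3→5]: (3.16+2.99)/2 × 2 = 6.15
  [5→5.25]: (2.99+2.94)/2 × 0.25 = 0.74125
  [5.25→6.75]: (2.94+2.60)/2 × 1.5 = 4.155
  [6.75→10.75]: (2.60+1.76)/2 × 4 = 8.72
  [10.75→11.75]: (1.76+1.58)/2 × 1 = 1.67
  Sum = 26.17625 µg/mL·hr

AUC = 26.2 µg/mL·hr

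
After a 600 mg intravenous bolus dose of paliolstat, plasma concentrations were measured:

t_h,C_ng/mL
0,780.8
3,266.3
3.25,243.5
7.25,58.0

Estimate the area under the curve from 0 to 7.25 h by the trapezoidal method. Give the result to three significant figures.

AUC = 2240 ng/mL·h

Trapezoidal AUC_0→7.25:
  [0→3]: (780.8+266.3)/2 × 3 = 1570.65
  [3→3.25]: (266.3+243.5)/2 × 0.25 = 63.725
  [3.25→7.25]: (243.5+58.0)/2 × 4 = 603.0
  Sum = 2237.375 ng/mL·h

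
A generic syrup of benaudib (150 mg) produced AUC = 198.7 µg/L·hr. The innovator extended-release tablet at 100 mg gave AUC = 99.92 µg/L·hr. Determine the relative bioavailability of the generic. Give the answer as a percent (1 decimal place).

F_rel = 132.6%

F_rel = (AUC_test/D_test) / (AUC_ref/D_ref)
      = (198.7/150) / (99.92/100)
      = 1.32467 / 0.9992 = 1.3257 = 132.57%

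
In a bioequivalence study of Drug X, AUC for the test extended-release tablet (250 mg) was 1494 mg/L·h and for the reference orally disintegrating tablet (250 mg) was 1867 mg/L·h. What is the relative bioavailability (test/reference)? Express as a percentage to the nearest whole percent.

F_rel = 80%

F_rel = (AUC_test/D_test) / (AUC_ref/D_ref)
      = (1494/250) / (1867/250)
      = 5.976 / 7.468 = 0.8002 = 80.02%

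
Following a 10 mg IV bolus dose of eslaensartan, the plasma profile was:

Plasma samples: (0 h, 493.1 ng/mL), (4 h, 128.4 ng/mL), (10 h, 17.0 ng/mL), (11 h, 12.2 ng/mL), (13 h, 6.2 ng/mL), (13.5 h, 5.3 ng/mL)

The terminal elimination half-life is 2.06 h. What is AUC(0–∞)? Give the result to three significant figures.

AUC = 1730 ng/mL·h

Trapezoidal AUC_0→13.5:
  [0→4]: (493.1+128.4)/2 × 4 = 1243.0
  [4→10]: (128.4+17.0)/2 × 6 = 436.2
  [10→11]: (17.0+12.2)/2 × 1 = 14.6
  [11→13]: (12.2+6.2)/2 × 2 = 18.4
  [13→13.5]: (6.2+5.3)/2 × 0.5 = 2.875
  Sum = 1715.075 ng/mL·h
k_e = ln2 / t½ = 0.693147 / 2.06 = 0.3365 h^-1
Extrapolated tail: C_last / k_e = 5.3 / 0.3365 = 15.750
AUC_0→∞ = 1715.075 + 15.750 = 1730.825 ng/mL·h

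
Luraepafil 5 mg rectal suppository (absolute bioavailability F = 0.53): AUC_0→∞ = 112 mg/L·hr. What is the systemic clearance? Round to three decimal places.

CL = F × Dose / AUC_0→∞
   = 0.53 × 5 / 112 = 0.0236607 L/hr

CL = 0.024 L/hr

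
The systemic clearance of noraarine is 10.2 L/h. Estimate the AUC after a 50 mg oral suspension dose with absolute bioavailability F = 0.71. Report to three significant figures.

AUC = 3.48 mg/L·h

AUC_0→∞ = F × Dose / CL
        = 0.71 × 50 / 10.2 = 3.48039 mg/L·h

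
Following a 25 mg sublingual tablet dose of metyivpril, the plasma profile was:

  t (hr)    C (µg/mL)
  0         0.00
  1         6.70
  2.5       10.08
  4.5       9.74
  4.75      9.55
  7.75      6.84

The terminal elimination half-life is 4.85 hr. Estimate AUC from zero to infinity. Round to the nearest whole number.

Trapezoidal AUC_0→7.75:
  [0→1]: (0.00+6.70)/2 × 1 = 3.35
  [1→2.5]: (6.70+10.08)/2 × 1.5 = 12.585
  [2.5→4.5]: (10.08+9.74)/2 × 2 = 19.82
  [4.5→4.75]: (9.74+9.55)/2 × 0.25 = 2.41125
  [4.75→7.75]: (9.55+6.84)/2 × 3 = 24.585
  Sum = 62.75125 µg/mL·hr
k_e = ln2 / t½ = 0.693147 / 4.85 = 0.1429 hr^-1
Extrapolated tail: C_last / k_e = 6.84 / 0.1429 = 47.866
AUC_0→∞ = 62.75125 + 47.866 = 110.61725 µg/mL·hr

AUC = 111 µg/mL·hr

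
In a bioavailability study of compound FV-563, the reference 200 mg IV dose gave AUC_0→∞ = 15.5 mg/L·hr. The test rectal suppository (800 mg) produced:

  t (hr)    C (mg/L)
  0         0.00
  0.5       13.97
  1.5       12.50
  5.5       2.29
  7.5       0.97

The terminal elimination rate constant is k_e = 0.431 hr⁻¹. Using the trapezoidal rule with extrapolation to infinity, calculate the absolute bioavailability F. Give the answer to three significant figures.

Trapezoidal AUC_0→7.5 (rectal suppository):
  [0→0.5]: (0.00+13.97)/2 × 0.5 = 3.4925
  [0.5→1.5]: (13.97+12.50)/2 × 1 = 13.235
  [1.5→5.5]: (12.50+2.29)/2 × 4 = 29.58
  [5.5→7.5]: (2.29+0.97)/2 × 2 = 3.26
  Sum = 49.5675 mg/L·hr
Tail: C_last/k_e = 0.97/0.431 = 2.251
AUC_0→∞ (rectal suppository) = 49.5675 + 2.251 = 51.8185 mg/L·hr
F = (AUC_ev/D_ev)/(AUC_iv/D_iv) = (51.8185/800)/(15.5/200) = 0.064773125/0.0775 = 0.8358

F = 0.836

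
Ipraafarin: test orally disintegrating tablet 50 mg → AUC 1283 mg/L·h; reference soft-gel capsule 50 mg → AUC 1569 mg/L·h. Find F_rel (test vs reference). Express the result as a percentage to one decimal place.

F_rel = (AUC_test/D_test) / (AUC_ref/D_ref)
      = (1283/50) / (1569/50)
      = 25.66 / 31.38 = 0.8177 = 81.77%

F_rel = 81.8%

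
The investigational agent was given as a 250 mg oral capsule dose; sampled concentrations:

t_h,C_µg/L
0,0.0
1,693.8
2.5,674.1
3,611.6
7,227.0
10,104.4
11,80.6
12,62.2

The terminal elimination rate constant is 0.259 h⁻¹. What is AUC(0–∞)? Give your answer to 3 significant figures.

AUC = 4270 µg/L·h

Trapezoidal AUC_0→12:
  [0→1]: (0.0+693.8)/2 × 1 = 346.9
  [1→2.5]: (693.8+674.1)/2 × 1.5 = 1025.925
  [2.5→3]: (674.1+611.6)/2 × 0.5 = 321.425
  [3→7]: (611.6+227.0)/2 × 4 = 1677.2
  [7→10]: (227.0+104.4)/2 × 3 = 497.1
  [10→11]: (104.4+80.6)/2 × 1 = 92.5
  [11→12]: (80.6+62.2)/2 × 1 = 71.4
  Sum = 4032.45 µg/L·h
Extrapolated tail: C_last / k_e = 62.2 / 0.259 = 240.154
AUC_0→∞ = 4032.45 + 240.154 = 4272.604 µg/L·h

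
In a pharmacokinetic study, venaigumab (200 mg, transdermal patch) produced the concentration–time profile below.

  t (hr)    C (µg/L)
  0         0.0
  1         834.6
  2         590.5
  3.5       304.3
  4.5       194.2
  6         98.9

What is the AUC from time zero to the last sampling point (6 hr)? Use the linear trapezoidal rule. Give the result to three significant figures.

AUC = 2270 µg/L·hr

Trapezoidal AUC_0→6:
  [0→1]: (0.0+834.6)/2 × 1 = 417.3
  [1→2]: (834.6+590.5)/2 × 1 = 712.55
  [2→3.5]: (590.5+304.3)/2 × 1.5 = 671.1
  [3.5→4.5]: (304.3+194.2)/2 × 1 = 249.25
  [4.5→6]: (194.2+98.9)/2 × 1.5 = 219.825
  Sum = 2270.025 µg/L·hr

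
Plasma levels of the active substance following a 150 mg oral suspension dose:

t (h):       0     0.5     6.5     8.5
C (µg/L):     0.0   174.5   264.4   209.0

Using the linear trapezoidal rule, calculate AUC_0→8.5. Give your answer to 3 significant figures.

Trapezoidal AUC_0→8.5:
  [0→0.5]: (0.0+174.5)/2 × 0.5 = 43.625
  [0.5→6.5]: (174.5+264.4)/2 × 6 = 1316.7
  [6.5→8.5]: (264.4+209.0)/2 × 2 = 473.4
  Sum = 1833.725 µg/L·h

AUC = 1830 µg/L·h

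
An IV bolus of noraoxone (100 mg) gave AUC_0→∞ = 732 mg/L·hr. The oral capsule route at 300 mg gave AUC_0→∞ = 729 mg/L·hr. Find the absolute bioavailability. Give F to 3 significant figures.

F = 0.332

F = (AUC_ev / D_ev) / (AUC_iv / D_iv)
  = (729/300) / (732/100)
  = 2.43 / 7.32 = 0.3320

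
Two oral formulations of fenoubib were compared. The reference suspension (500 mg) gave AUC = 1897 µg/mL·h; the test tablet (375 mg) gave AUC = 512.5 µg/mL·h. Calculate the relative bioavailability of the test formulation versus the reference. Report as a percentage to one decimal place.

F_rel = 36.0%

F_rel = (AUC_test/D_test) / (AUC_ref/D_ref)
      = (512.5/375) / (1897/500)
      = 1.36667 / 3.794 = 0.3602 = 36.02%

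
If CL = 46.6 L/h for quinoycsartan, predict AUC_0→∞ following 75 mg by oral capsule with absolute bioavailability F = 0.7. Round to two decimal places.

AUC_0→∞ = F × Dose / CL
        = 0.7 × 75 / 46.6 = 1.12661 mg/L·h

AUC = 1.13 mg/L·h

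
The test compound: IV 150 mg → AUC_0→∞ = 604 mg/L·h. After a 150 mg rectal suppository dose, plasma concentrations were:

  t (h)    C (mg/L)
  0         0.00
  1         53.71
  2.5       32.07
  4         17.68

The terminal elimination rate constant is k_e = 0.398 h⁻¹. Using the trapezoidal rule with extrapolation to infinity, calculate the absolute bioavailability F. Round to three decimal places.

F = 0.286

Trapezoidal AUC_0→4 (rectal suppository):
  [0→1]: (0.00+53.71)/2 × 1 = 26.855
  [1→2.5]: (53.71+32.07)/2 × 1.5 = 64.335
  [2.5→4]: (32.07+17.68)/2 × 1.5 = 37.3125
  Sum = 128.5025 mg/L·h
Tail: C_last/k_e = 17.68/0.398 = 44.422
AUC_0→∞ (rectal suppository) = 128.5025 + 44.422 = 172.9245 mg/L·h
F = (AUC_ev/D_ev)/(AUC_iv/D_iv) = (172.9245/150)/(604/150) = 1.15283/4.02667 = 0.2863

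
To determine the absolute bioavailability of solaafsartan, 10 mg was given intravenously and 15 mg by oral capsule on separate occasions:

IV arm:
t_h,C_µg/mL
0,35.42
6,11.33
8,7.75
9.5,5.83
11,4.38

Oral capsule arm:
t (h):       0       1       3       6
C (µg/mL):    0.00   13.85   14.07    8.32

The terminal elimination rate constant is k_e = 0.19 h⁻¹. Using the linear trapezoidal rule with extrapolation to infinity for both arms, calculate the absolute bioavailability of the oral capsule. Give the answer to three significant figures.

F = 0.374

Trapezoidal AUC_0→11 (IV):
  [0→6]: (35.42+11.33)/2 × 6 = 140.25
  [6→8]: (11.33+7.75)/2 × 2 = 19.08
  [8→9.5]: (7.75+5.83)/2 × 1.5 = 10.185
  [9.5→11]: (5.83+4.38)/2 × 1.5 = 7.6575
  Sum = 177.1725 µg/mL·h
IV tail: 4.38/0.19 = 23.053; AUC_iv,0→∞ = 177.1725 + 23.053 = 200.2255 µg/mL·h
Trapezoidal AUC_0→6 (oral capsule):
  [0→1]: (0.00+13.85)/2 × 1 = 6.925
  [1→3]: (13.85+14.07)/2 × 2 = 27.92
  [3→6]: (14.07+8.32)/2 × 3 = 33.585
  Sum = 68.43 µg/mL·h
oral capsule tail: 8.32/0.19 = 43.789; AUC_ev,0→∞ = 68.43 + 43.789 = 112.219 µg/mL·h
F = (AUC_ev/D_ev)/(AUC_iv/D_iv) = (112.219/15)/(200.2255/10) = 7.48127/20.02255 = 0.3736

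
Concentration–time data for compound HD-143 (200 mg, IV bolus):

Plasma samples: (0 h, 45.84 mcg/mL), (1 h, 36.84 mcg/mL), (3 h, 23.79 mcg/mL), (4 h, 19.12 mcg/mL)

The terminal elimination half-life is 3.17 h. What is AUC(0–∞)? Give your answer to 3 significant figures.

AUC = 211 mcg/mL·h

Trapezoidal AUC_0→4:
  [0→1]: (45.84+36.84)/2 × 1 = 41.34
  [1→3]: (36.84+23.79)/2 × 2 = 60.63
  [3→4]: (23.79+19.12)/2 × 1 = 21.455
  Sum = 123.425 mcg/mL·h
k_e = ln2 / t½ = 0.693147 / 3.17 = 0.2187 h^-1
Extrapolated tail: C_last / k_e = 19.12 / 0.2187 = 87.426
AUC_0→∞ = 123.425 + 87.426 = 210.851 mcg/mL·h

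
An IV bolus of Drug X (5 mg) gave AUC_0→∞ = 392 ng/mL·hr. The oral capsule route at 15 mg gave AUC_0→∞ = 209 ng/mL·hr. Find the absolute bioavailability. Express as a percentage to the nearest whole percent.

F = (AUC_ev / D_ev) / (AUC_iv / D_iv)
  = (209/15) / (392/5)
  = 13.9333 / 78.4 = 0.1777
  = 17.77%

F = 18%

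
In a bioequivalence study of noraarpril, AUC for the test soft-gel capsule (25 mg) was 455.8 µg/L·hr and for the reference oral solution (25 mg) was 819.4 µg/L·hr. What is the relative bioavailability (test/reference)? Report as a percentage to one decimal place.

F_rel = 55.6%

F_rel = (AUC_test/D_test) / (AUC_ref/D_ref)
      = (455.8/25) / (819.4/25)
      = 18.232 / 32.776 = 0.5563 = 55.63%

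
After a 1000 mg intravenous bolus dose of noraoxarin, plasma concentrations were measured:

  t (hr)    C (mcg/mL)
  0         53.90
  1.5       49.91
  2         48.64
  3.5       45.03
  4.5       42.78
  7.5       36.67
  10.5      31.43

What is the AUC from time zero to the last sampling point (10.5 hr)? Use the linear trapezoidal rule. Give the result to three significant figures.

AUC = 438 mcg/mL·hr

Trapezoidal AUC_0→10.5:
  [0→1.5]: (53.90+49.91)/2 × 1.5 = 77.8575
  [1.5→2]: (49.91+48.64)/2 × 0.5 = 24.6375
  [2→3.5]: (48.64+45.03)/2 × 1.5 = 70.2525
  [3.5→4.5]: (45.03+42.78)/2 × 1 = 43.905
  [4.5→7.5]: (42.78+36.67)/2 × 3 = 119.175
  [7.5→10.5]: (36.67+31.43)/2 × 3 = 102.15
  Sum = 437.9775 mcg/mL·hr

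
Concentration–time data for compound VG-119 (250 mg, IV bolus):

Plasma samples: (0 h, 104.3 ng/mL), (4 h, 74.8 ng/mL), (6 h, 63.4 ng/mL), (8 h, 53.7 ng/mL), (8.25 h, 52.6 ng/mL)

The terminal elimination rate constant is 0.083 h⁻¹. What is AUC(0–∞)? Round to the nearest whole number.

AUC = 1261 ng/mL·h

Trapezoidal AUC_0→8.25:
  [0→4]: (104.3+74.8)/2 × 4 = 358.2
  [4→6]: (74.8+63.4)/2 × 2 = 138.2
  [6→8]: (63.4+53.7)/2 × 2 = 117.1
  [8→8.25]: (53.7+52.6)/2 × 0.25 = 13.2875
  Sum = 626.7875 ng/mL·h
Extrapolated tail: C_last / k_e = 52.6 / 0.083 = 633.735
AUC_0→∞ = 626.7875 + 633.735 = 1260.5225 ng/mL·h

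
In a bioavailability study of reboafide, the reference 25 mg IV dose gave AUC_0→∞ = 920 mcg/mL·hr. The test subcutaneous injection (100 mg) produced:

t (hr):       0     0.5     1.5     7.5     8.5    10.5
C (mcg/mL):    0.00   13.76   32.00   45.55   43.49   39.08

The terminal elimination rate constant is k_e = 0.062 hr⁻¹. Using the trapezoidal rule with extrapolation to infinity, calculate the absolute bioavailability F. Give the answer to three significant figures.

Trapezoidal AUC_0→10.5 (subcutaneous injection):
  [0→0.5]: (0.00+13.76)/2 × 0.5 = 3.44
  [0.5→1.5]: (13.76+32.00)/2 × 1 = 22.88
  [1.5→7.5]: (32.00+45.55)/2 × 6 = 232.65
  [7.5→8.5]: (45.55+43.49)/2 × 1 = 44.52
  [8.5→10.5]: (43.49+39.08)/2 × 2 = 82.57
  Sum = 386.06 mcg/mL·hr
Tail: C_last/k_e = 39.08/0.062 = 630.323
AUC_0→∞ (subcutaneous injection) = 386.06 + 630.323 = 1016.383 mcg/mL·hr
F = (AUC_ev/D_ev)/(AUC_iv/D_iv) = (1016.383/100)/(920/25) = 10.16383/36.8 = 0.2762

F = 0.276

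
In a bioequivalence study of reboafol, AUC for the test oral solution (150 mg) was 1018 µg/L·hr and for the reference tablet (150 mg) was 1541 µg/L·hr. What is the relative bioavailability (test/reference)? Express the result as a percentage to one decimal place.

F_rel = 66.1%

F_rel = (AUC_test/D_test) / (AUC_ref/D_ref)
      = (1018/150) / (1541/150)
      = 6.78667 / 10.2733 = 0.6606 = 66.06%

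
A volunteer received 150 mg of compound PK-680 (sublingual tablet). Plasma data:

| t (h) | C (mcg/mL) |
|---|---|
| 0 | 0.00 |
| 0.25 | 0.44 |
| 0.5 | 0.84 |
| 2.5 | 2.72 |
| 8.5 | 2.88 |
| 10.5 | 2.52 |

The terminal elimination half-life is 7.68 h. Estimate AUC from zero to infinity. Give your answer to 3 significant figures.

AUC = 53.9 mcg/mL·h

Trapezoidal AUC_0→10.5:
  [0→0.25]: (0.00+0.44)/2 × 0.25 = 0.055
  [0.25→0.5]: (0.44+0.84)/2 × 0.25 = 0.16
  [0.5→2.5]: (0.84+2.72)/2 × 2 = 3.56
  [2.5→8.5]: (2.72+2.88)/2 × 6 = 16.8
  [8.5→10.5]: (2.88+2.52)/2 × 2 = 5.4
  Sum = 25.975 mcg/mL·h
k_e = ln2 / t½ = 0.693147 / 7.68 = 0.0903 h^-1
Extrapolated tail: C_last / k_e = 2.52 / 0.0903 = 27.907
AUC_0→∞ = 25.975 + 27.907 = 53.882 mcg/mL·h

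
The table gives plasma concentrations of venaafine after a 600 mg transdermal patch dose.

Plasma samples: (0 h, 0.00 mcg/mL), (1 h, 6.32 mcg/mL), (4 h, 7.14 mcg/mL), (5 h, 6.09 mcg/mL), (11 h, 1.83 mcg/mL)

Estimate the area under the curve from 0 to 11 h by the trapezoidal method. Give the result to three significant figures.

AUC = 53.7 mcg/mL·h

Trapezoidal AUC_0→11:
  [0→1]: (0.00+6.32)/2 × 1 = 3.16
  [1→4]: (6.32+7.14)/2 × 3 = 20.19
  [4→5]: (7.14+6.09)/2 × 1 = 6.615
  [5→11]: (6.09+1.83)/2 × 6 = 23.76
  Sum = 53.725 mcg/mL·h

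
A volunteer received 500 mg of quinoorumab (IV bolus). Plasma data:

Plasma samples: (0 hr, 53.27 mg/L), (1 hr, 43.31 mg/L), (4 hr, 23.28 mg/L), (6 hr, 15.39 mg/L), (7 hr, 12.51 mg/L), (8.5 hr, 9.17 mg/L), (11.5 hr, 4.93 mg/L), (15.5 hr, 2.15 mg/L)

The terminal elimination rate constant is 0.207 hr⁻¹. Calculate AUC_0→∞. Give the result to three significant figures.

AUC = 263 mg/L·hr

Trapezoidal AUC_0→15.5:
  [0→1]: (53.27+43.31)/2 × 1 = 48.29
  [1→4]: (43.31+23.28)/2 × 3 = 99.885
  [4→6]: (23.28+15.39)/2 × 2 = 38.67
  [6→7]: (15.39+12.51)/2 × 1 = 13.95
  [7→8.5]: (12.51+9.17)/2 × 1.5 = 16.26
  [8.5→11.5]: (9.17+4.93)/2 × 3 = 21.15
  [11.5→15.5]: (4.93+2.15)/2 × 4 = 14.16
  Sum = 252.365 mg/L·hr
Extrapolated tail: C_last / k_e = 2.15 / 0.207 = 10.386
AUC_0→∞ = 252.365 + 10.386 = 262.751 mg/L·hr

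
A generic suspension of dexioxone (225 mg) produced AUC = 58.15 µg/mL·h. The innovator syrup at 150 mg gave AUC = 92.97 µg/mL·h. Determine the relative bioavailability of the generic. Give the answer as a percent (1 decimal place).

F_rel = 41.7%

F_rel = (AUC_test/D_test) / (AUC_ref/D_ref)
      = (58.15/225) / (92.97/150)
      = 0.258444 / 0.6198 = 0.4170 = 41.70%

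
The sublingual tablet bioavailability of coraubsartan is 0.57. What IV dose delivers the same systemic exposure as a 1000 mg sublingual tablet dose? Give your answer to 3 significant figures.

Systemic exposure from an extravascular dose = F × D_ev, so the equivalent IV dose is F × D_ev.
D_iv = F × D_ev = 0.57 × 1000 = 570 mg

D_iv = 570 mg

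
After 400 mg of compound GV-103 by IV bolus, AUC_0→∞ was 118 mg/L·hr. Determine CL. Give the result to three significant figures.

CL = Dose_iv / AUC_0→∞
   = 400 / 118 = 3.38983 L/hr

CL = 3.39 L/hr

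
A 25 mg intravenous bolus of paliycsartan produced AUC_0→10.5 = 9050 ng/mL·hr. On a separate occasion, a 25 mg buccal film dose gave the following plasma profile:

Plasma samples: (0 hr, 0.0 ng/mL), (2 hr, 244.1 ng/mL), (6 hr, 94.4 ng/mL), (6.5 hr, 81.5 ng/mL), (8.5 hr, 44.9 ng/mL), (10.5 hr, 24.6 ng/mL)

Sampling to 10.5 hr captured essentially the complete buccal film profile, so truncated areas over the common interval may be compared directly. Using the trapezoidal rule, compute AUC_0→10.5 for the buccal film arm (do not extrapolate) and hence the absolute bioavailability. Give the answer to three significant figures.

Trapezoidal AUC_0→10.5 (buccal film):
  [0→2]: (0.0+244.1)/2 × 2 = 244.1
  [2→6]: (244.1+94.4)/2 × 4 = 677.0
  [6→6.5]: (94.4+81.5)/2 × 0.5 = 43.975
  [6.5→8.5]: (81.5+44.9)/2 × 2 = 126.4
  [8.5→10.5]: (44.9+24.6)/2 × 2 = 69.5
  Sum = 1160.975 ng/mL·hr
F = (AUC_ev/D_ev)/(AUC_iv/D_iv) = (1160.975/25)/(9050/25) = 46.439/362 = 0.1283

F = 0.128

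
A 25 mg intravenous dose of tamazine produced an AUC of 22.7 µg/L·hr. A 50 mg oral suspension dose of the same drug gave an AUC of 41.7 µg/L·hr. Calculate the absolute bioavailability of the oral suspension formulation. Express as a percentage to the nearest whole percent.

F = (AUC_ev / D_ev) / (AUC_iv / D_iv)
  = (41.7/50) / (22.7/25)
  = 0.834 / 0.908 = 0.9185
  = 91.85%

F = 92%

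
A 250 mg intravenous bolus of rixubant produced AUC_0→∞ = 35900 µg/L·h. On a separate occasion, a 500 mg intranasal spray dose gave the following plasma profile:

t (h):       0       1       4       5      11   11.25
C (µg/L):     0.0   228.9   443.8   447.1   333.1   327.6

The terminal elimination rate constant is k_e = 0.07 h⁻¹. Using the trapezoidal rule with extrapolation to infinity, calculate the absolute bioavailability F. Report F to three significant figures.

F = 0.121

Trapezoidal AUC_0→11.25 (intranasal spray):
  [0→1]: (0.0+228.9)/2 × 1 = 114.45
  [1→4]: (228.9+443.8)/2 × 3 = 1009.05
  [4→5]: (443.8+447.1)/2 × 1 = 445.45
  [5→11]: (447.1+333.1)/2 × 6 = 2340.6
  [11→11.25]: (333.1+327.6)/2 × 0.25 = 82.5875
  Sum = 3992.1375 µg/L·h
Tail: C_last/k_e = 327.6/0.07 = 4680.000
AUC_0→∞ (intranasal spray) = 3992.1375 + 4680.000 = 8672.1375 µg/L·h
F = (AUC_ev/D_ev)/(AUC_iv/D_iv) = (8672.1375/500)/(35900/250) = 17.344275/143.6 = 0.1208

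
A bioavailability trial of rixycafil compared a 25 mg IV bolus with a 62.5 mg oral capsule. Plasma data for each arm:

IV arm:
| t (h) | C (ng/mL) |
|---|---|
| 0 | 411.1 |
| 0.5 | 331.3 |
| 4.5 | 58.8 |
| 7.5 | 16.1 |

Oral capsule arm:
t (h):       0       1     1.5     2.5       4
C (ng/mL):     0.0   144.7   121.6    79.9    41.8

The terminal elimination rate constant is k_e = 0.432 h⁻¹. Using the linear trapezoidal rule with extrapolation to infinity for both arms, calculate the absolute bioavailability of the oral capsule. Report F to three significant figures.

Trapezoidal AUC_0→7.5 (IV):
  [0→0.5]: (411.1+331.3)/2 × 0.5 = 185.6
  [0.5→4.5]: (331.3+58.8)/2 × 4 = 780.2
  [4.5→7.5]: (58.8+16.1)/2 × 3 = 112.35
  Sum = 1078.15 ng/mL·h
IV tail: 16.1/0.432 = 37.269; AUC_iv,0→∞ = 1078.15 + 37.269 = 1115.419 ng/mL·h
Trapezoidal AUC_0→4 (oral capsule):
  [0→1]: (0.0+144.7)/2 × 1 = 72.35
  [1→1.5]: (144.7+121.6)/2 × 0.5 = 66.575
  [1.5→2.5]: (121.6+79.9)/2 × 1 = 100.75
  [2.5→4]: (79.9+41.8)/2 × 1.5 = 91.275
  Sum = 330.95 ng/mL·h
oral capsule tail: 41.8/0.432 = 96.759; AUC_ev,0→∞ = 330.95 + 96.759 = 427.709 ng/mL·h
F = (AUC_ev/D_ev)/(AUC_iv/D_iv) = (427.709/62.5)/(1115.419/25) = 6.843344/44.61676 = 0.1534

F = 0.153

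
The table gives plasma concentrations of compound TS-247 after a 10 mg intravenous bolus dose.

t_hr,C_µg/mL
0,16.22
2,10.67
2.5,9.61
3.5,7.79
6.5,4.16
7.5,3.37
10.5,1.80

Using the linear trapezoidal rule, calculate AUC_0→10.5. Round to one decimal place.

Trapezoidal AUC_0→10.5:
  [0→2]: (16.22+10.67)/2 × 2 = 26.89
  [2→2.5]: (10.67+9.61)/2 × 0.5 = 5.07
  [2.5→3.5]: (9.61+7.79)/2 × 1 = 8.7
  [3.5→6.5]: (7.79+4.16)/2 × 3 = 17.925
  [6.5→7.5]: (4.16+3.37)/2 × 1 = 3.765
  [7.5→10.5]: (3.37+1.80)/2 × 3 = 7.755
  Sum = 70.105 µg/mL·hr

AUC = 70.1 µg/mL·hr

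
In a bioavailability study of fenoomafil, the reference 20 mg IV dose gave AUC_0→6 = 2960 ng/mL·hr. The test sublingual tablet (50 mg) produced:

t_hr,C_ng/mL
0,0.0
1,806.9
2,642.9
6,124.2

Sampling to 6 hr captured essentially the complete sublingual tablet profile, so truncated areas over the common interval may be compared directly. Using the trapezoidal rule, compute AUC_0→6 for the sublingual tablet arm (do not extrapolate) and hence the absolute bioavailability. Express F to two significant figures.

Trapezoidal AUC_0→6 (sublingual tablet):
  [0→1]: (0.0+806.9)/2 × 1 = 403.45
  [1→2]: (806.9+642.9)/2 × 1 = 724.9
  [2→6]: (642.9+124.2)/2 × 4 = 1534.2
  Sum = 2662.55 ng/mL·hr
F = (AUC_ev/D_ev)/(AUC_iv/D_iv) = (2662.55/50)/(2960/20) = 53.251/148 = 0.3598

F = 0.36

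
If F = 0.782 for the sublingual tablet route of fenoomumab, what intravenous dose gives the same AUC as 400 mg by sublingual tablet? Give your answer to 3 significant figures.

D_iv = 313 mg

Systemic exposure from an extravascular dose = F × D_ev, so the equivalent IV dose is F × D_ev.
D_iv = F × D_ev = 0.782 × 400 = 312.8 mg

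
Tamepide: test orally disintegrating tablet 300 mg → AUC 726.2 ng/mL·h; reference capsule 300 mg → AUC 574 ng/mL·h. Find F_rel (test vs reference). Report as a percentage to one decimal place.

F_rel = (AUC_test/D_test) / (AUC_ref/D_ref)
      = (726.2/300) / (574/300)
      = 2.42067 / 1.91333 = 1.2652 = 126.52%

F_rel = 126.5%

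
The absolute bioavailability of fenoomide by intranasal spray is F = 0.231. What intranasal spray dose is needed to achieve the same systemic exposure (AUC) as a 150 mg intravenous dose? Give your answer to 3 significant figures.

D_intranasal = 649 mg

For equal systemic exposure: F × D_ev = D_iv
D_ev = D_iv / F = 150 / 0.231 = 649.351 mg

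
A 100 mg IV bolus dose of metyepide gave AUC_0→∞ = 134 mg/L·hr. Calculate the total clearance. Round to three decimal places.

CL = 0.746 L/hr

CL = Dose_iv / AUC_0→∞
   = 100 / 134 = 0.746269 L/hr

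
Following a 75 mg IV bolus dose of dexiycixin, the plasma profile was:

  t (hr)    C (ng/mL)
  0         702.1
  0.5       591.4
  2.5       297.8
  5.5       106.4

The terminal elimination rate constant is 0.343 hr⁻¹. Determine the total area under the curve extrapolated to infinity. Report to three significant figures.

AUC = 2130 ng/mL·hr

Trapezoidal AUC_0→5.5:
  [0→0.5]: (702.1+591.4)/2 × 0.5 = 323.375
  [0.5→2.5]: (591.4+297.8)/2 × 2 = 889.2
  [2.5→5.5]: (297.8+106.4)/2 × 3 = 606.3
  Sum = 1818.875 ng/mL·hr
Extrapolated tail: C_last / k_e = 106.4 / 0.343 = 310.204
AUC_0→∞ = 1818.875 + 310.204 = 2129.079 ng/mL·hr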